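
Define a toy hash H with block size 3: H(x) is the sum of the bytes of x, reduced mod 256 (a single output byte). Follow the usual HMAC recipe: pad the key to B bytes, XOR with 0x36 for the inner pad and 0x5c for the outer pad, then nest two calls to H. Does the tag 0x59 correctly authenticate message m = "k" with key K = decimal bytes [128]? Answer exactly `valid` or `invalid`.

invalid

Key decimal bytes [128] = 80 is 1 byte ≤ B = 3; zero-pad to 3 bytes: K' = 80 00 00.
K' ⊕ ipad = b6 36 36; K' ⊕ opad = dc 5c 5c.
Inner hash: sum = 182+54+54+107 = 397; mod 256 = 141 → 8d.
Outer hash (recomputed tag): sum = 220+92+92+141 = 545; mod 256 = 33 → 21.
Recomputed tag = 21; claimed = 59 → mismatch.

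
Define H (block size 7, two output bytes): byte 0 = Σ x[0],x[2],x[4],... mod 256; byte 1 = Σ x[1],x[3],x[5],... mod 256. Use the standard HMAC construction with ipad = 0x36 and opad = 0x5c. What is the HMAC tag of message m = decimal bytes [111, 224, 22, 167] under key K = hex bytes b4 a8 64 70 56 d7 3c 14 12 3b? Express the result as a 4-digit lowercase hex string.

edcd

Key hex bytes b4 a8 64 70 56 d7 3c 14 12 3b is 10 bytes > B = 7, so hash it first: H(key) = bc 3e, then zero-pad to 7 bytes: K' = bc 3e 00 00 00 00 00.
K' ⊕ ipad = 8a 08 36 36 36 36 36.  K' ⊕ opad = e0 62 5c 5c 5c 5c 5c.
Inner input = (K'⊕ipad) ∥ m = 8a 08 36 36 36 36 36 ∥ 6f e0 16 a7.
Inner hash: even-index sum = 691 mod 256 = 179; odd-index sum = 249 mod 256 = 249 → b3 f9.
Outer input = (K'⊕opad) ∥ inner = e0 62 5c 5c 5c 5c 5c ∥ b3 f9.
Outer hash (tag): even-index sum = 749 mod 256 = 237; odd-index sum = 461 mod 256 = 205 → ed cd.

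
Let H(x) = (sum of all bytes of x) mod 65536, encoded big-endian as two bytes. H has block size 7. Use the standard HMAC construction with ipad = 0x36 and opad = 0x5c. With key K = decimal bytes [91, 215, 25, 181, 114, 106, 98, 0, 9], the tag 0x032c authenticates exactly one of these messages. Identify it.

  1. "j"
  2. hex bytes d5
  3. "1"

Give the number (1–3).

Key decimal bytes [91, 215, 25, 181, 114, 106, 98, 0, 9] = 5b d7 19 b5 72 6a 62 00 09 is 9 bytes > B = 7, so hash it first: H(key) = 03 47, then zero-pad to 7 bytes: K' = 03 47 00 00 00 00 00.
K' ⊕ ipad = 35 71 36 36 36 36 36; K' ⊕ opad = 5f 1b 5c 5c 5c 5c 5c.
m1: inner = H(35 71 36 36 36 36 36 6a) = 02 1e; tag = H(5f 1b 5c 5c 5c 5c 5c 02 1e) = 0266
m2: inner = H(35 71 36 36 36 36 36 d5) = 02 89; tag = H(5f 1b 5c 5c 5c 5c 5c 02 89) = 02d1
m3: inner = H(35 71 36 36 36 36 36 31) = 01 e5; tag = H(5f 1b 5c 5c 5c 5c 5c 01 e5) = 032c ← matches

3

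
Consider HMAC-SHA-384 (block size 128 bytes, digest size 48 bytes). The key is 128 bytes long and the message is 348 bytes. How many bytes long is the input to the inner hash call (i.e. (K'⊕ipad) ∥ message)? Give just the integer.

476

Key is 128 ≤ 128 bytes, zero-padded: |K'| = 128.
Inner input = (K'⊕ipad) ∥ m → 128 + 348 = 476 bytes.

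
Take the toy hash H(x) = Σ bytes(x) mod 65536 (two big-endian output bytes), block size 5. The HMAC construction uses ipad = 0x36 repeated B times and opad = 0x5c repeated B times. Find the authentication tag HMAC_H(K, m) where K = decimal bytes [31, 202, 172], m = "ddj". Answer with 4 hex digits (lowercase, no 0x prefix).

02e1

Key decimal bytes [31, 202, 172] = 1f ca ac is 3 bytes ≤ B = 5; zero-pad to 5 bytes: K' = 1f ca ac 00 00.
K' ⊕ ipad = 29 fc 9a 36 36.  K' ⊕ opad = 43 96 f0 5c 5c.
Inner input = (K'⊕ipad) ∥ m = 29 fc 9a 36 36 ∥ 64 64 6a.
Inner hash: sum = 41+252+154+54+54+100+100+106 = 861 → 03 5d.
Outer input = (K'⊕opad) ∥ inner = 43 96 f0 5c 5c ∥ 03 5d.
Outer hash (tag): sum = 67+150+240+92+92+3+93 = 737 → 02 e1.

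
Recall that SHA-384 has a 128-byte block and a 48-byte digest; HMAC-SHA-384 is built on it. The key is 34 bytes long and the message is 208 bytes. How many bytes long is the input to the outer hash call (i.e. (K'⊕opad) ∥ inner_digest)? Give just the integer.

176

Key is 34 ≤ 128 bytes, zero-padded: |K'| = 128.
Outer input = (K'⊕opad) ∥ H(inner) → 128 + 48 = 176 bytes.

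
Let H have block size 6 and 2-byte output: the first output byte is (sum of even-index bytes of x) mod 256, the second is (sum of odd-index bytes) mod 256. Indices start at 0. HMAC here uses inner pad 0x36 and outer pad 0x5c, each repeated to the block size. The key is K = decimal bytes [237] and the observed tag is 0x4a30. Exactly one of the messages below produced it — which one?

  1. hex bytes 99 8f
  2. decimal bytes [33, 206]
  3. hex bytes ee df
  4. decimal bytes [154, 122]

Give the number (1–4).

4

Key decimal bytes [237] = ed is 1 byte ≤ B = 6; zero-pad to 6 bytes: K' = ed 00 00 00 00 00.
K' ⊕ ipad = db 36 36 36 36 36; K' ⊕ opad = b1 5c 5c 5c 5c 5c.
m1: inner = H(db 36 36 36 36 36 99 8f) = e0 31; tag = H(b1 5c 5c 5c 5c 5c e0 31) = 4945
m2: inner = H(db 36 36 36 36 36 21 ce) = 68 70; tag = H(b1 5c 5c 5c 5c 5c 68 70) = d184
m3: inner = H(db 36 36 36 36 36 ee df) = 35 81; tag = H(b1 5c 5c 5c 5c 5c 35 81) = 9e95
m4: inner = H(db 36 36 36 36 36 9a 7a) = e1 1c; tag = H(b1 5c 5c 5c 5c 5c e1 1c) = 4a30 ← matches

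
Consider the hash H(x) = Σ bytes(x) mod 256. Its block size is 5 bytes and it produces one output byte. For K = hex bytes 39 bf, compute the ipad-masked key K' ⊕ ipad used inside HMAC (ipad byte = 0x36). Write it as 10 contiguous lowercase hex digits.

Key hex bytes 39 bf is 2 bytes ≤ B = 5; zero-pad to 5 bytes: K' = 39 bf 00 00 00.
XOR each byte with 0x36: 39⊕36=0f, bf⊕36=89, 00⊕36=36, 00⊕36=36, 00⊕36=36.

0f89363636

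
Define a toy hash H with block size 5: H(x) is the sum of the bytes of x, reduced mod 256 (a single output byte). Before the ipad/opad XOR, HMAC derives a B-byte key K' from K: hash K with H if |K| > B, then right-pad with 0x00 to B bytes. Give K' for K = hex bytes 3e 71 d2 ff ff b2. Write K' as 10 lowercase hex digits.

|K| = 6 > B = 5, so first hash the key.
H(K): sum = 62+113+210+255+255+178 = 1073; mod 256 = 49 → 31.
Zero-pad H(K) = 31 to 5 bytes: K' = 31 00 00 00 00.

3100000000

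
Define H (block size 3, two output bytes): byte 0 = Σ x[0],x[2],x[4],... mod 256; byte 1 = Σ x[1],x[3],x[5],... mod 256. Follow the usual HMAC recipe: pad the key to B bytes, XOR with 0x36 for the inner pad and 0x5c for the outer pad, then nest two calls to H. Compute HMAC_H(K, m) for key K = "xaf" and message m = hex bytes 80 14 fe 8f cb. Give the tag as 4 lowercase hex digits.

fe7e

Key "xaf" = 78 61 66 is exactly B = 3 bytes: K' = 78 61 66.
K' ⊕ ipad = 4e 57 50.  K' ⊕ opad = 24 3d 3a.
Inner input = (K'⊕ipad) ∥ m = 4e 57 50 ∥ 80 14 fe 8f cb.
Inner hash: even-index sum = 321 mod 256 = 65; odd-index sum = 672 mod 256 = 160 → 41 a0.
Outer input = (K'⊕opad) ∥ inner = 24 3d 3a ∥ 41 a0.
Outer hash (tag): even-index sum = 254 mod 256 = 254; odd-index sum = 126 mod 256 = 126 → fe 7e.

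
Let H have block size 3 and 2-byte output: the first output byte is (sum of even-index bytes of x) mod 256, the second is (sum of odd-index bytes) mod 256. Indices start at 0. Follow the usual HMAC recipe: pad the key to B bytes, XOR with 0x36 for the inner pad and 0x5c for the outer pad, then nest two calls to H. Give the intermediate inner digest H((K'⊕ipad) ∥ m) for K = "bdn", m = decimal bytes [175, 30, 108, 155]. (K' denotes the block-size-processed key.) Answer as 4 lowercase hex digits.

656d

Key "bdn" = 62 64 6e is exactly B = 3 bytes: K' = 62 64 6e.
K' ⊕ ipad = 54 52 58.
Inner input = 54 52 58 ∥ af 1e 6c 9b.
Inner hash: even-index sum = 357 mod 256 = 101; odd-index sum = 365 mod 256 = 109 → 65 6d.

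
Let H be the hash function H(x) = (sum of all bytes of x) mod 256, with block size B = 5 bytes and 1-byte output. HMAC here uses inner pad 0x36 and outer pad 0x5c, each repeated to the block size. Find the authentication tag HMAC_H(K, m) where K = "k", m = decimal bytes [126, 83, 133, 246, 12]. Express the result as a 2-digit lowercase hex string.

34

Key "k" = 6b is 1 byte ≤ B = 5; zero-pad to 5 bytes: K' = 6b 00 00 00 00.
K' ⊕ ipad = 5d 36 36 36 36.  K' ⊕ opad = 37 5c 5c 5c 5c.
Inner input = (K'⊕ipad) ∥ m = 5d 36 36 36 36 ∥ 7e 53 85 f6 0c.
Inner hash: sum = 93+54+54+54+54+126+83+133+246+12 = 909; mod 256 = 141 → 8d.
Outer input = (K'⊕opad) ∥ inner = 37 5c 5c 5c 5c ∥ 8d.
Outer hash (tag): sum = 55+92+92+92+92+141 = 564; mod 256 = 52 → 34.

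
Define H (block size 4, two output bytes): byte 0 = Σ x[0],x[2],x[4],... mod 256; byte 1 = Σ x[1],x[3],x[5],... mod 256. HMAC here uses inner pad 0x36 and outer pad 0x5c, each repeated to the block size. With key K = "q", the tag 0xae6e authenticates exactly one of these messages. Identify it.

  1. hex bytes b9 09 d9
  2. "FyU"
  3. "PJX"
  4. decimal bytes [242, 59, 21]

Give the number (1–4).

Key "q" = 71 is 1 byte ≤ B = 4; zero-pad to 4 bytes: K' = 71 00 00 00.
K' ⊕ ipad = 47 36 36 36; K' ⊕ opad = 2d 5c 5c 5c.
m1: inner = H(47 36 36 36 b9 09 d9) = 0f 75; tag = H(2d 5c 5c 5c 0f 75) = 982d
m2: inner = H(47 36 36 36 46 79 55) = 18 e5; tag = H(2d 5c 5c 5c 18 e5) = a19d
m3: inner = H(47 36 36 36 50 4a 58) = 25 b6; tag = H(2d 5c 5c 5c 25 b6) = ae6e ← matches
m4: inner = H(47 36 36 36 f2 3b 15) = 84 a7; tag = H(2d 5c 5c 5c 84 a7) = 0d5f

3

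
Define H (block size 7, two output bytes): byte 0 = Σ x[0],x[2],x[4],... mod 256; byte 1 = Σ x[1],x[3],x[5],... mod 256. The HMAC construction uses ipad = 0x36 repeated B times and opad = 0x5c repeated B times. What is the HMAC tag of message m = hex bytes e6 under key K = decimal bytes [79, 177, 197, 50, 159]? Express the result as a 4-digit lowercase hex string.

Key decimal bytes [79, 177, 197, 50, 159] = 4f b1 c5 32 9f is 5 bytes ≤ B = 7; zero-pad to 7 bytes: K' = 4f b1 c5 32 9f 00 00.
K' ⊕ ipad = 79 87 f3 04 a9 36 36.  K' ⊕ opad = 13 ed 99 6e c3 5c 5c.
Inner input = (K'⊕ipad) ∥ m = 79 87 f3 04 a9 36 36 ∥ e6.
Inner hash: even-index sum = 587 mod 256 = 75; odd-index sum = 423 mod 256 = 167 → 4b a7.
Outer input = (K'⊕opad) ∥ inner = 13 ed 99 6e c3 5c 5c ∥ 4b a7.
Outer hash (tag): even-index sum = 626 mod 256 = 114; odd-index sum = 514 mod 256 = 2 → 72 02.

7202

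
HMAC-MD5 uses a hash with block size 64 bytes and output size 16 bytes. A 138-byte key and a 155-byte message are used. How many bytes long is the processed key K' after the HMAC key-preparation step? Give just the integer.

64

Key is 138 > 64 bytes, so it is hashed to 16 bytes then zero-padded to 64: |K'| = 64.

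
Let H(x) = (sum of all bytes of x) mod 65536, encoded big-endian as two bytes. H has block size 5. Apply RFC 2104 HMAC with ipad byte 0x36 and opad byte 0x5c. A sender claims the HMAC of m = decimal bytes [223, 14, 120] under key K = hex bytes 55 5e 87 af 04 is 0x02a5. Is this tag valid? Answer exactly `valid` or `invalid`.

Key hex bytes 55 5e 87 af 04 is exactly B = 5 bytes: K' = 55 5e 87 af 04.
K' ⊕ ipad = 63 68 b1 99 32; K' ⊕ opad = 09 02 db f3 58.
Inner hash: sum = 99+104+177+153+50+223+14+120 = 940 → 03 ac.
Outer hash (recomputed tag): sum = 9+2+219+243+88+3+172 = 736 → 02 e0.
Recomputed tag = 02e0; claimed = 02a5 → mismatch.

invalid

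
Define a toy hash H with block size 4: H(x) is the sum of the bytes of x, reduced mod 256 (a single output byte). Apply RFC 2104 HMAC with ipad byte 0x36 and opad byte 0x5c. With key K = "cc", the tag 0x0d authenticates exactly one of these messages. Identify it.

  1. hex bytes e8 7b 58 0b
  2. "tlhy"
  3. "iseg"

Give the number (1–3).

Key "cc" = 63 63 is 2 bytes ≤ B = 4; zero-pad to 4 bytes: K' = 63 63 00 00.
K' ⊕ ipad = 55 55 36 36; K' ⊕ opad = 3f 3f 5c 5c.
m1: inner = H(55 55 36 36 e8 7b 58 0b) = dc; tag = H(3f 3f 5c 5c dc) = 12
m2: inner = H(55 55 36 36 74 6c 68 79) = d7; tag = H(3f 3f 5c 5c d7) = 0d ← matches
m3: inner = H(55 55 36 36 69 73 65 67) = be; tag = H(3f 3f 5c 5c be) = f4

2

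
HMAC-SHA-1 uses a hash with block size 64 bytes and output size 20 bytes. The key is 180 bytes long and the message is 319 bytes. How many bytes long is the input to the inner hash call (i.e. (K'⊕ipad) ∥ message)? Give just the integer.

383

Key is 180 > 64 bytes, so it is hashed to 20 bytes then zero-padded to 64: |K'| = 64.
Inner input = (K'⊕ipad) ∥ m → 64 + 319 = 383 bytes.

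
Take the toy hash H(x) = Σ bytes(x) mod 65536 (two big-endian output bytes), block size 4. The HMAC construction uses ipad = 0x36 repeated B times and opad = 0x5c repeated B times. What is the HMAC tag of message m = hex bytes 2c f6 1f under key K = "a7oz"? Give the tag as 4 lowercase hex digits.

Key "a7oz" = 61 37 6f 7a is exactly B = 4 bytes: K' = 61 37 6f 7a.
K' ⊕ ipad = 57 01 59 4c.  K' ⊕ opad = 3d 6b 33 26.
Inner input = (K'⊕ipad) ∥ m = 57 01 59 4c ∥ 2c f6 1f.
Inner hash: sum = 87+1+89+76+44+246+31 = 574 → 02 3e.
Outer input = (K'⊕opad) ∥ inner = 3d 6b 33 26 ∥ 02 3e.
Outer hash (tag): sum = 61+107+51+38+2+62 = 321 → 01 41.

0141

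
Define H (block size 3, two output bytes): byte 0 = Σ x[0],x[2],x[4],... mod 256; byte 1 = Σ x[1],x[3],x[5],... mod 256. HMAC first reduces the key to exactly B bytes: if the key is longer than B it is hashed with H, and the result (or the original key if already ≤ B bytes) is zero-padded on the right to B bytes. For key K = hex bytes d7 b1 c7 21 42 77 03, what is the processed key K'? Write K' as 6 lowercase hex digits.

|K| = 7 > B = 3, so first hash the key.
H(K): even-index sum = 483 mod 256 = 227; odd-index sum = 329 mod 256 = 73 → e3 49.
Zero-pad H(K) = e3 49 to 3 bytes: K' = e3 49 00.

e34900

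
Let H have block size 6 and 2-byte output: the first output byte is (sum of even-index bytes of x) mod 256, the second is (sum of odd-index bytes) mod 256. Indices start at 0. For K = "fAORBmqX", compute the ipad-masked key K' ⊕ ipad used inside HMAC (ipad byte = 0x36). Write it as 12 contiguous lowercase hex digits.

Key "fAORBmqX" = 66 41 4f 52 42 6d 71 58 is 8 bytes > B = 6, so hash it first: H(key) = 68 58, then zero-pad to 6 bytes: K' = 68 58 00 00 00 00.
XOR each byte with 0x36: 68⊕36=5e, 58⊕36=6e, 00⊕36=36, 00⊕36=36, 00⊕36=36, 00⊕36=36.

5e6e36363636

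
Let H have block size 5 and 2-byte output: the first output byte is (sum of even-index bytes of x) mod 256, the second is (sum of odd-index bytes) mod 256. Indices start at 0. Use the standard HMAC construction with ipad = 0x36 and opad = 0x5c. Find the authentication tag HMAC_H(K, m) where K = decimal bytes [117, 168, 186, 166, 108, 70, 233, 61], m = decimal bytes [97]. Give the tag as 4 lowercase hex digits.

Key decimal bytes [117, 168, 186, 166, 108, 70, 233, 61] = 75 a8 ba a6 6c 46 e9 3d is 8 bytes > B = 5, so hash it first: H(key) = 84 d1, then zero-pad to 5 bytes: K' = 84 d1 00 00 00.
K' ⊕ ipad = b2 e7 36 36 36.  K' ⊕ opad = d8 8d 5c 5c 5c.
Inner input = (K'⊕ipad) ∥ m = b2 e7 36 36 36 ∥ 61.
Inner hash: even-index sum = 286 mod 256 = 30; odd-index sum = 382 mod 256 = 126 → 1e 7e.
Outer input = (K'⊕opad) ∥ inner = d8 8d 5c 5c 5c ∥ 1e 7e.
Outer hash (tag): even-index sum = 526 mod 256 = 14; odd-index sum = 263 mod 256 = 7 → 0e 07.

0e07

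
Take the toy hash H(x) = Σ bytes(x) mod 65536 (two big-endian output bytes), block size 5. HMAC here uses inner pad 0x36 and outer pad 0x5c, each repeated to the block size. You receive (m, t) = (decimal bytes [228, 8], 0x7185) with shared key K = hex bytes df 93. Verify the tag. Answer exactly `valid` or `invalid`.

invalid

Key hex bytes df 93 is 2 bytes ≤ B = 5; zero-pad to 5 bytes: K' = df 93 00 00 00.
K' ⊕ ipad = e9 a5 36 36 36; K' ⊕ opad = 83 cf 5c 5c 5c.
Inner hash: sum = 233+165+54+54+54+228+8 = 796 → 03 1c.
Outer hash (recomputed tag): sum = 131+207+92+92+92+3+28 = 645 → 02 85.
Recomputed tag = 0285; claimed = 7185 → mismatch.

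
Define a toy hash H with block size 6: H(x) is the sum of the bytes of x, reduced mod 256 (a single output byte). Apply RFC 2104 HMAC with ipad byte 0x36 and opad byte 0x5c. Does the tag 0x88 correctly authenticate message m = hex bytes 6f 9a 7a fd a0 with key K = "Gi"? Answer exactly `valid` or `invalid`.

Key "Gi" = 47 69 is 2 bytes ≤ B = 6; zero-pad to 6 bytes: K' = 47 69 00 00 00 00.
K' ⊕ ipad = 71 5f 36 36 36 36; K' ⊕ opad = 1b 35 5c 5c 5c 5c.
Inner hash: sum = 113+95+54+54+54+54+111+154+122+253+160 = 1224; mod 256 = 200 → c8.
Outer hash (recomputed tag): sum = 27+53+92+92+92+92+200 = 648; mod 256 = 136 → 88.
Recomputed tag = 88; claimed = 88 → match.

valid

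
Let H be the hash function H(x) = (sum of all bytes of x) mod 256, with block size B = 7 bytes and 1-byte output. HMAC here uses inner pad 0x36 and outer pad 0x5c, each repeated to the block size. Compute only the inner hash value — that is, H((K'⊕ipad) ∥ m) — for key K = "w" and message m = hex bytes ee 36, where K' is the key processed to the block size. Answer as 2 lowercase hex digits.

Key "w" = 77 is 1 byte ≤ B = 7; zero-pad to 7 bytes: K' = 77 00 00 00 00 00 00.
K' ⊕ ipad = 41 36 36 36 36 36 36.
Inner input = 41 36 36 36 36 36 36 ∥ ee 36.
Inner hash: sum = 65+54+54+54+54+54+54+238+54 = 681; mod 256 = 169 → a9.

a9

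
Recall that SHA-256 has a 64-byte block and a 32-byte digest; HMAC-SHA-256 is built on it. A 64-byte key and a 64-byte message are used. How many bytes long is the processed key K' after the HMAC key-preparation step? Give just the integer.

Key is 64 ≤ 64 bytes, zero-padded: |K'| = 64.

64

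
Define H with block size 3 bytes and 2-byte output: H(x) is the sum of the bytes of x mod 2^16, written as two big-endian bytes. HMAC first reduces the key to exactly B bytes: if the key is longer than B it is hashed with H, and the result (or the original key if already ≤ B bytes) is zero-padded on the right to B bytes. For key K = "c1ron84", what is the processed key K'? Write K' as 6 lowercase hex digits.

024f00

|K| = 7 > B = 3, so first hash the key.
H(K): sum = 99+49+114+111+110+56+52 = 591 → 02 4f.
Zero-pad H(K) = 02 4f to 3 bytes: K' = 02 4f 00.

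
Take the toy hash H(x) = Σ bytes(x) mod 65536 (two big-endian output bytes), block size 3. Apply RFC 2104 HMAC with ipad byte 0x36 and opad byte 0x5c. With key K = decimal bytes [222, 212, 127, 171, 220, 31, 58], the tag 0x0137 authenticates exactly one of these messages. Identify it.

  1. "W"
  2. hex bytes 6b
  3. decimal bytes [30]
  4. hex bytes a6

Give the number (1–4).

4

Key decimal bytes [222, 212, 127, 171, 220, 31, 58] = de d4 7f ab dc 1f 3a is 7 bytes > B = 3, so hash it first: H(key) = 04 11, then zero-pad to 3 bytes: K' = 04 11 00.
K' ⊕ ipad = 32 27 36; K' ⊕ opad = 58 4d 5c.
m1: inner = H(32 27 36 57) = 00 e6; tag = H(58 4d 5c 00 e6) = 01e7
m2: inner = H(32 27 36 6b) = 00 fa; tag = H(58 4d 5c 00 fa) = 01fb
m3: inner = H(32 27 36 1e) = 00 ad; tag = H(58 4d 5c 00 ad) = 01ae
m4: inner = H(32 27 36 a6) = 01 35; tag = H(58 4d 5c 01 35) = 0137 ← matches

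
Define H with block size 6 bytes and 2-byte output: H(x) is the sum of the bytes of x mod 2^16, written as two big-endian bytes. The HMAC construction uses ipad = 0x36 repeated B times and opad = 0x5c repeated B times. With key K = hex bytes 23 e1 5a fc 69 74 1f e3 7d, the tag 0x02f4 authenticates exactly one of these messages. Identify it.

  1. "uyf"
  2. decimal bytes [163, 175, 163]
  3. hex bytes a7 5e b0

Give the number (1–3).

Key hex bytes 23 e1 5a fc 69 74 1f e3 7d is 9 bytes > B = 6, so hash it first: H(key) = 04 b6, then zero-pad to 6 bytes: K' = 04 b6 00 00 00 00.
K' ⊕ ipad = 32 80 36 36 36 36; K' ⊕ opad = 58 ea 5c 5c 5c 5c.
m1: inner = H(32 80 36 36 36 36 75 79 66) = 02 de; tag = H(58 ea 5c 5c 5c 5c 02 de) = 0392
m2: inner = H(32 80 36 36 36 36 a3 af a3) = 03 7f; tag = H(58 ea 5c 5c 5c 5c 03 7f) = 0334
m3: inner = H(32 80 36 36 36 36 a7 5e b0) = 03 3f; tag = H(58 ea 5c 5c 5c 5c 03 3f) = 02f4 ← matches

3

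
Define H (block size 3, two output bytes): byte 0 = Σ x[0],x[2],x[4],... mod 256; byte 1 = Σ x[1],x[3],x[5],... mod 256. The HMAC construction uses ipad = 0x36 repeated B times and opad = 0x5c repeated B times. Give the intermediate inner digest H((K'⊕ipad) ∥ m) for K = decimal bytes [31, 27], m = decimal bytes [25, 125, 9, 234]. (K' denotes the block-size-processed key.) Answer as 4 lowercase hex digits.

c64f

Key decimal bytes [31, 27] = 1f 1b is 2 bytes ≤ B = 3; zero-pad to 3 bytes: K' = 1f 1b 00.
K' ⊕ ipad = 29 2d 36.
Inner input = 29 2d 36 ∥ 19 7d 09 ea.
Inner hash: even-index sum = 454 mod 256 = 198; odd-index sum = 79 mod 256 = 79 → c6 4f.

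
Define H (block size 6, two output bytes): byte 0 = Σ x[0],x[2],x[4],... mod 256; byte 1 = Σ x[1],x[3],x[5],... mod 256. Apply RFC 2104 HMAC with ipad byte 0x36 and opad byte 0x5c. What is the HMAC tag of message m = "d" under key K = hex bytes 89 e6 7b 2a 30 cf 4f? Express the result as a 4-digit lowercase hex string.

1c90

Key hex bytes 89 e6 7b 2a 30 cf 4f is 7 bytes > B = 6, so hash it first: H(key) = 83 df, then zero-pad to 6 bytes: K' = 83 df 00 00 00 00.
K' ⊕ ipad = b5 e9 36 36 36 36.  K' ⊕ opad = df 83 5c 5c 5c 5c.
Inner input = (K'⊕ipad) ∥ m = b5 e9 36 36 36 36 ∥ 64.
Inner hash: even-index sum = 389 mod 256 = 133; odd-index sum = 341 mod 256 = 85 → 85 55.
Outer input = (K'⊕opad) ∥ inner = df 83 5c 5c 5c 5c ∥ 85 55.
Outer hash (tag): even-index sum = 540 mod 256 = 28; odd-index sum = 400 mod 256 = 144 → 1c 90.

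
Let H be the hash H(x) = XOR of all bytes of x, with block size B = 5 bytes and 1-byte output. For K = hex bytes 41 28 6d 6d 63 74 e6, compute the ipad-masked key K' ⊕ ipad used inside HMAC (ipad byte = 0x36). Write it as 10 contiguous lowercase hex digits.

ae36363636

Key hex bytes 41 28 6d 6d 63 74 e6 is 7 bytes > B = 5, so hash it first: H(key) = 98, then zero-pad to 5 bytes: K' = 98 00 00 00 00.
XOR each byte with 0x36: 98⊕36=ae, 00⊕36=36, 00⊕36=36, 00⊕36=36, 00⊕36=36.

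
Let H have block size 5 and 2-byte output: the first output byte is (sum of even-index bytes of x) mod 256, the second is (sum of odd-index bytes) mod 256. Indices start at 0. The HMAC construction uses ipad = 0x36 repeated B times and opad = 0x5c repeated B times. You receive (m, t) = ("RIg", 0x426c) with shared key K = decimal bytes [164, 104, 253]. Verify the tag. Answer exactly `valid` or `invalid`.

valid

Key decimal bytes [164, 104, 253] = a4 68 fd is 3 bytes ≤ B = 5; zero-pad to 5 bytes: K' = a4 68 fd 00 00.
K' ⊕ ipad = 92 5e cb 36 36; K' ⊕ opad = f8 34 a1 5c 5c.
Inner hash: even-index sum = 476 mod 256 = 220; odd-index sum = 333 mod 256 = 77 → dc 4d.
Outer hash (recomputed tag): even-index sum = 578 mod 256 = 66; odd-index sum = 364 mod 256 = 108 → 42 6c.
Recomputed tag = 426c; claimed = 426c → match.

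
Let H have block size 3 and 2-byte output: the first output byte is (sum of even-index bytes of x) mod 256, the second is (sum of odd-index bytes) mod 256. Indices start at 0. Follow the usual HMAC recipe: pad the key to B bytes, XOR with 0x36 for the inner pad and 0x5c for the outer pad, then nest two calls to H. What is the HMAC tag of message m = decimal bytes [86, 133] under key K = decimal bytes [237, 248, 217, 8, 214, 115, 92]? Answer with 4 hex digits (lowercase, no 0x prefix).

9bb8

Key decimal bytes [237, 248, 217, 8, 214, 115, 92] = ed f8 d9 08 d6 73 5c is 7 bytes > B = 3, so hash it first: H(key) = f8 73, then zero-pad to 3 bytes: K' = f8 73 00.
K' ⊕ ipad = ce 45 36.  K' ⊕ opad = a4 2f 5c.
Inner input = (K'⊕ipad) ∥ m = ce 45 36 ∥ 56 85.
Inner hash: even-index sum = 393 mod 256 = 137; odd-index sum = 155 mod 256 = 155 → 89 9b.
Outer input = (K'⊕opad) ∥ inner = a4 2f 5c ∥ 89 9b.
Outer hash (tag): even-index sum = 411 mod 256 = 155; odd-index sum = 184 mod 256 = 184 → 9b b8.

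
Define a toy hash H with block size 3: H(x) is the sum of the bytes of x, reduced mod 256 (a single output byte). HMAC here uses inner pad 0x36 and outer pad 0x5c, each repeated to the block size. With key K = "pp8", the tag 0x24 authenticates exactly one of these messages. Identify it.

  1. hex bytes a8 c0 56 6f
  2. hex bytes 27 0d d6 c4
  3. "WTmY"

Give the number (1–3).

Key "pp8" = 70 70 38 is exactly B = 3 bytes: K' = 70 70 38.
K' ⊕ ipad = 46 46 0e; K' ⊕ opad = 2c 2c 64.
m1: inner = H(46 46 0e a8 c0 56 6f) = c7; tag = H(2c 2c 64 c7) = 83
m2: inner = H(46 46 0e 27 0d d6 c4) = 68; tag = H(2c 2c 64 68) = 24 ← matches
m3: inner = H(46 46 0e 57 54 6d 59) = 0b; tag = H(2c 2c 64 0b) = c7

2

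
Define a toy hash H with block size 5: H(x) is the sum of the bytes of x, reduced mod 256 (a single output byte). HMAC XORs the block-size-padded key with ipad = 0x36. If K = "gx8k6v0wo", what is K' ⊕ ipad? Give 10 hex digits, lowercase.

Key "gx8k6v0wo" = 67 78 38 6b 36 76 30 77 6f is 9 bytes > B = 5, so hash it first: H(key) = 44, then zero-pad to 5 bytes: K' = 44 00 00 00 00.
XOR each byte with 0x36: 44⊕36=72, 00⊕36=36, 00⊕36=36, 00⊕36=36, 00⊕36=36.

7236363636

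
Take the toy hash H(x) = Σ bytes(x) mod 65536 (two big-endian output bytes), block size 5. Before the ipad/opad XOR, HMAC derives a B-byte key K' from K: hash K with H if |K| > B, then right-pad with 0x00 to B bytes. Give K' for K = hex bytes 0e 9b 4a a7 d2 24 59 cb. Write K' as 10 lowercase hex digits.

03b4000000

|K| = 8 > B = 5, so first hash the key.
H(K): sum = 14+155+74+167+210+36+89+203 = 948 → 03 b4.
Zero-pad H(K) = 03 b4 to 5 bytes: K' = 03 b4 00 00 00.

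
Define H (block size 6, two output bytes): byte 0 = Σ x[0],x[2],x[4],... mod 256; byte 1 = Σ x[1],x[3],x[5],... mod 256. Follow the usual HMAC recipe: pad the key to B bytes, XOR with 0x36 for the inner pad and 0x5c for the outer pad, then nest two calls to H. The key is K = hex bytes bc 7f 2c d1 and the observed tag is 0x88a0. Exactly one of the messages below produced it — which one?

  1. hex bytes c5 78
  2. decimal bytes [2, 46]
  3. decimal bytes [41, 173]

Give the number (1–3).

2

Key hex bytes bc 7f 2c d1 is 4 bytes ≤ B = 6; zero-pad to 6 bytes: K' = bc 7f 2c d1 00 00.
K' ⊕ ipad = 8a 49 1a e7 36 36; K' ⊕ opad = e0 23 70 8d 5c 5c.
m1: inner = H(8a 49 1a e7 36 36 c5 78) = 9f de; tag = H(e0 23 70 8d 5c 5c 9f de) = 4bea
m2: inner = H(8a 49 1a e7 36 36 02 2e) = dc 94; tag = H(e0 23 70 8d 5c 5c dc 94) = 88a0 ← matches
m3: inner = H(8a 49 1a e7 36 36 29 ad) = 03 13; tag = H(e0 23 70 8d 5c 5c 03 13) = af1f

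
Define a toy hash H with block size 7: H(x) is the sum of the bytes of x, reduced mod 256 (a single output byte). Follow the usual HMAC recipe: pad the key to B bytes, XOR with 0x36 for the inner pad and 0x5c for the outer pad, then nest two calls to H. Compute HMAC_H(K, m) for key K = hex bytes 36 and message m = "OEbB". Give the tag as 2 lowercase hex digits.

Key hex bytes 36 is 1 byte ≤ B = 7; zero-pad to 7 bytes: K' = 36 00 00 00 00 00 00.
K' ⊕ ipad = 00 36 36 36 36 36 36.  K' ⊕ opad = 6a 5c 5c 5c 5c 5c 5c.
Inner input = (K'⊕ipad) ∥ m = 00 36 36 36 36 36 36 ∥ 4f 45 62 42.
Inner hash: sum = 0+54+54+54+54+54+54+79+69+98+66 = 636; mod 256 = 124 → 7c.
Outer input = (K'⊕opad) ∥ inner = 6a 5c 5c 5c 5c 5c 5c ∥ 7c.
Outer hash (tag): sum = 106+92+92+92+92+92+92+124 = 782; mod 256 = 14 → 0e.

0e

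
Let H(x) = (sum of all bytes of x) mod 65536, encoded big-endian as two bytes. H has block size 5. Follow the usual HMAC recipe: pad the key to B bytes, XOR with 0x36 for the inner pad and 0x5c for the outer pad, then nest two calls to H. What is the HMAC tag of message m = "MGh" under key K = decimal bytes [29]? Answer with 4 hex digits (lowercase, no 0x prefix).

Key decimal bytes [29] = 1d is 1 byte ≤ B = 5; zero-pad to 5 bytes: K' = 1d 00 00 00 00.
K' ⊕ ipad = 2b 36 36 36 36.  K' ⊕ opad = 41 5c 5c 5c 5c.
Inner input = (K'⊕ipad) ∥ m = 2b 36 36 36 36 ∥ 4d 47 68.
Inner hash: sum = 43+54+54+54+54+77+71+104 = 511 → 01 ff.
Outer input = (K'⊕opad) ∥ inner = 41 5c 5c 5c 5c ∥ 01 ff.
Outer hash (tag): sum = 65+92+92+92+92+1+255 = 689 → 02 b1.

02b1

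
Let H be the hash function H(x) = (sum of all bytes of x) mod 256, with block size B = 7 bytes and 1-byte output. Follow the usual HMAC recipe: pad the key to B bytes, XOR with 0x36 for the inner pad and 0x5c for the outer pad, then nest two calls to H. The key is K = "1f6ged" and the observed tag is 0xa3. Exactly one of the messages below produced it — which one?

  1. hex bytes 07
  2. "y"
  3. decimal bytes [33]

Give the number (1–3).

Key "1f6ged" = 31 66 36 67 65 64 is 6 bytes ≤ B = 7; zero-pad to 7 bytes: K' = 31 66 36 67 65 64 00.
K' ⊕ ipad = 07 50 00 51 53 52 36; K' ⊕ opad = 6d 3a 6a 3b 39 38 5c.
m1: inner = H(07 50 00 51 53 52 36 07) = 8a; tag = H(6d 3a 6a 3b 39 38 5c 8a) = a3 ← matches
m2: inner = H(07 50 00 51 53 52 36 79) = fc; tag = H(6d 3a 6a 3b 39 38 5c fc) = 15
m3: inner = H(07 50 00 51 53 52 36 21) = a4; tag = H(6d 3a 6a 3b 39 38 5c a4) = bd

1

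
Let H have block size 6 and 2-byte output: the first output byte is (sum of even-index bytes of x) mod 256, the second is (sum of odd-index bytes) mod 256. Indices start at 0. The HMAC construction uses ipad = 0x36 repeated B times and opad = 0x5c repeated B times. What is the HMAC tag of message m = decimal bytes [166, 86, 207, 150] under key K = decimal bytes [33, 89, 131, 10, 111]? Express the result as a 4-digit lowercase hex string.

Key decimal bytes [33, 89, 131, 10, 111] = 21 59 83 0a 6f is 5 bytes ≤ B = 6; zero-pad to 6 bytes: K' = 21 59 83 0a 6f 00.
K' ⊕ ipad = 17 6f b5 3c 59 36.  K' ⊕ opad = 7d 05 df 56 33 5c.
Inner input = (K'⊕ipad) ∥ m = 17 6f b5 3c 59 36 ∥ a6 56 cf 96.
Inner hash: even-index sum = 666 mod 256 = 154; odd-index sum = 461 mod 256 = 205 → 9a cd.
Outer input = (K'⊕opad) ∥ inner = 7d 05 df 56 33 5c ∥ 9a cd.
Outer hash (tag): even-index sum = 553 mod 256 = 41; odd-index sum = 388 mod 256 = 132 → 29 84.

2984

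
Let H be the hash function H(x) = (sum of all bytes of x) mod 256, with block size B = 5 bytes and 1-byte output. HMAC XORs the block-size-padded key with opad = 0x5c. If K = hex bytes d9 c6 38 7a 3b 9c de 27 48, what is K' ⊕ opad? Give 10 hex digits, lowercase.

295c5c5c5c

Key hex bytes d9 c6 38 7a 3b 9c de 27 48 is 9 bytes > B = 5, so hash it first: H(key) = 75, then zero-pad to 5 bytes: K' = 75 00 00 00 00.
XOR each byte with 0x5c: 75⊕5c=29, 00⊕5c=5c, 00⊕5c=5c, 00⊕5c=5c, 00⊕5c=5c.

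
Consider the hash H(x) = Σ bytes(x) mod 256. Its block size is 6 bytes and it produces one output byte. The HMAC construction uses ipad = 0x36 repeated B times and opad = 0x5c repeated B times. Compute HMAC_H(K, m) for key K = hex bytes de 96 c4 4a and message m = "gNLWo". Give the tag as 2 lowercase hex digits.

db

Key hex bytes de 96 c4 4a is 4 bytes ≤ B = 6; zero-pad to 6 bytes: K' = de 96 c4 4a 00 00.
K' ⊕ ipad = e8 a0 f2 7c 36 36.  K' ⊕ opad = 82 ca 98 16 5c 5c.
Inner input = (K'⊕ipad) ∥ m = e8 a0 f2 7c 36 36 ∥ 67 4e 4c 57 6f.
Inner hash: sum = 232+160+242+124+54+54+103+78+76+87+111 = 1321; mod 256 = 41 → 29.
Outer input = (K'⊕opad) ∥ inner = 82 ca 98 16 5c 5c ∥ 29.
Outer hash (tag): sum = 130+202+152+22+92+92+41 = 731; mod 256 = 219 → db.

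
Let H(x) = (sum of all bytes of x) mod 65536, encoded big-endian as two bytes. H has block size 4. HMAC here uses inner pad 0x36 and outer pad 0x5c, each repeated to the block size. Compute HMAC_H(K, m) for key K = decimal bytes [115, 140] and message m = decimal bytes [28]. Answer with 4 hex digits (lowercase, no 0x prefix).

Key decimal bytes [115, 140] = 73 8c is 2 bytes ≤ B = 4; zero-pad to 4 bytes: K' = 73 8c 00 00.
K' ⊕ ipad = 45 ba 36 36.  K' ⊕ opad = 2f d0 5c 5c.
Inner input = (K'⊕ipad) ∥ m = 45 ba 36 36 ∥ 1c.
Inner hash: sum = 69+186+54+54+28 = 391 → 01 87.
Outer input = (K'⊕opad) ∥ inner = 2f d0 5c 5c ∥ 01 87.
Outer hash (tag): sum = 47+208+92+92+1+135 = 575 → 02 3f.

023f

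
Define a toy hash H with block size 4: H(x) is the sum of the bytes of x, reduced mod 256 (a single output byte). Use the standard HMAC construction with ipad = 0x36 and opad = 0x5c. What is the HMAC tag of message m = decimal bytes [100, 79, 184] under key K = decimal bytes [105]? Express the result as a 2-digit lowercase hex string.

b5

Key decimal bytes [105] = 69 is 1 byte ≤ B = 4; zero-pad to 4 bytes: K' = 69 00 00 00.
K' ⊕ ipad = 5f 36 36 36.  K' ⊕ opad = 35 5c 5c 5c.
Inner input = (K'⊕ipad) ∥ m = 5f 36 36 36 ∥ 64 4f b8.
Inner hash: sum = 95+54+54+54+100+79+184 = 620; mod 256 = 108 → 6c.
Outer input = (K'⊕opad) ∥ inner = 35 5c 5c 5c ∥ 6c.
Outer hash (tag): sum = 53+92+92+92+108 = 437; mod 256 = 181 → b5.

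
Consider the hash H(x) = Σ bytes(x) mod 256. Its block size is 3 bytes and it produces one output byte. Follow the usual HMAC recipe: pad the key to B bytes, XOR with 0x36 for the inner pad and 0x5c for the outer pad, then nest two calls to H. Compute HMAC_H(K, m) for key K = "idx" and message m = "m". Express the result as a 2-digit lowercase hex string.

Key "idx" = 69 64 78 is exactly B = 3 bytes: K' = 69 64 78.
K' ⊕ ipad = 5f 52 4e.  K' ⊕ opad = 35 38 24.
Inner input = (K'⊕ipad) ∥ m = 5f 52 4e ∥ 6d.
Inner hash: sum = 95+82+78+109 = 364; mod 256 = 108 → 6c.
Outer input = (K'⊕opad) ∥ inner = 35 38 24 ∥ 6c.
Outer hash (tag): sum = 53+56+36+108 = 253 → fd.

fd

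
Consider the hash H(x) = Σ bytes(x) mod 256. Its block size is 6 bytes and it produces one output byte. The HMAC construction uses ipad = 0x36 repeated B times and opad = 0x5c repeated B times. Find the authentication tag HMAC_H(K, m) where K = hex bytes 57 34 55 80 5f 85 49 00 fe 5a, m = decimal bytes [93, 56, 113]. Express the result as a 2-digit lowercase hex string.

Key hex bytes 57 34 55 80 5f 85 49 00 fe 5a is 10 bytes > B = 6, so hash it first: H(key) = e5, then zero-pad to 6 bytes: K' = e5 00 00 00 00 00.
K' ⊕ ipad = d3 36 36 36 36 36.  K' ⊕ opad = b9 5c 5c 5c 5c 5c.
Inner input = (K'⊕ipad) ∥ m = d3 36 36 36 36 36 ∥ 5d 38 71.
Inner hash: sum = 211+54+54+54+54+54+93+56+113 = 743; mod 256 = 231 → e7.
Outer input = (K'⊕opad) ∥ inner = b9 5c 5c 5c 5c 5c ∥ e7.
Outer hash (tag): sum = 185+92+92+92+92+92+231 = 876; mod 256 = 108 → 6c.

6c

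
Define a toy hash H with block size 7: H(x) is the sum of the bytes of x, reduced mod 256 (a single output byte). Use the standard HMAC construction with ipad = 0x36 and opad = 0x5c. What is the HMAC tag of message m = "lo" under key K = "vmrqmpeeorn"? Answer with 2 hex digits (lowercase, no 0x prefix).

b1

Key "vmrqmpeeorn" = 76 6d 72 71 6d 70 65 65 6f 72 6e is 11 bytes > B = 7, so hash it first: H(key) = bc, then zero-pad to 7 bytes: K' = bc 00 00 00 00 00 00.
K' ⊕ ipad = 8a 36 36 36 36 36 36.  K' ⊕ opad = e0 5c 5c 5c 5c 5c 5c.
Inner input = (K'⊕ipad) ∥ m = 8a 36 36 36 36 36 36 ∥ 6c 6f.
Inner hash: sum = 138+54+54+54+54+54+54+108+111 = 681; mod 256 = 169 → a9.
Outer input = (K'⊕opad) ∥ inner = e0 5c 5c 5c 5c 5c 5c ∥ a9.
Outer hash (tag): sum = 224+92+92+92+92+92+92+169 = 945; mod 256 = 177 → b1.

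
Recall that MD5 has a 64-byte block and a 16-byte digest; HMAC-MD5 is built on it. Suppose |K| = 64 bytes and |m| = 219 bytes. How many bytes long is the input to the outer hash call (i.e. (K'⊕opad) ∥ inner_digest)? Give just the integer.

Key is 64 ≤ 64 bytes, zero-padded: |K'| = 64.
Outer input = (K'⊕opad) ∥ H(inner) → 64 + 16 = 80 bytes.

80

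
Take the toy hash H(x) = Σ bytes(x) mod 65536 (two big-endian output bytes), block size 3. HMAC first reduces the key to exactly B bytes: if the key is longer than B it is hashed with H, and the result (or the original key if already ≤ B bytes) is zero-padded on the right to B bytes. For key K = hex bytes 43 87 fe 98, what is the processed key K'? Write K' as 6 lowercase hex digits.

|K| = 4 > B = 3, so first hash the key.
H(K): sum = 67+135+254+152 = 608 → 02 60.
Zero-pad H(K) = 02 60 to 3 bytes: K' = 02 60 00.

026000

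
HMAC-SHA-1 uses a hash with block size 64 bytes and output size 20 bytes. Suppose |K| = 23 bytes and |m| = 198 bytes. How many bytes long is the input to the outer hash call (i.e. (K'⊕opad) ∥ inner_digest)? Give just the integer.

84

Key is 23 ≤ 64 bytes, zero-padded: |K'| = 64.
Outer input = (K'⊕opad) ∥ H(inner) → 64 + 20 = 84 bytes.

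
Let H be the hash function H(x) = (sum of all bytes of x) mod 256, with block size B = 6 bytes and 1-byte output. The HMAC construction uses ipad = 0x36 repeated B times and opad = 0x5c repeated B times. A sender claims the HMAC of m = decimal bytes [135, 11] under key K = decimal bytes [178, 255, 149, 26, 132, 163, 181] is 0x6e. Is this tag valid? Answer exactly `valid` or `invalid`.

invalid

Key decimal bytes [178, 255, 149, 26, 132, 163, 181] = b2 ff 95 1a 84 a3 b5 is 7 bytes > B = 6, so hash it first: H(key) = 3c, then zero-pad to 6 bytes: K' = 3c 00 00 00 00 00.
K' ⊕ ipad = 0a 36 36 36 36 36; K' ⊕ opad = 60 5c 5c 5c 5c 5c.
Inner hash: sum = 10+54+54+54+54+54+135+11 = 426; mod 256 = 170 → aa.
Outer hash (recomputed tag): sum = 96+92+92+92+92+92+170 = 726; mod 256 = 214 → d6.
Recomputed tag = d6; claimed = 6e → mismatch.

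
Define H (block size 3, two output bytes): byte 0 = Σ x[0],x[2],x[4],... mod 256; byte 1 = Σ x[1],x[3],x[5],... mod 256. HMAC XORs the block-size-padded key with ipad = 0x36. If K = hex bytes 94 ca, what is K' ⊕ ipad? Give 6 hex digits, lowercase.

Key hex bytes 94 ca is 2 bytes ≤ B = 3; zero-pad to 3 bytes: K' = 94 ca 00.
XOR each byte with 0x36: 94⊕36=a2, ca⊕36=fc, 00⊕36=36.

a2fc36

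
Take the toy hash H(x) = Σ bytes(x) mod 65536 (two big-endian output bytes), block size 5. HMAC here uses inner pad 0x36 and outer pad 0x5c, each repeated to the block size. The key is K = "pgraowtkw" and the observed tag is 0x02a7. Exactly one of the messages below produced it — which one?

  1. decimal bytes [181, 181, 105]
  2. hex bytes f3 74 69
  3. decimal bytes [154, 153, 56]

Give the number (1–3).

2

Key "pgraowtkw" = 70 67 72 61 6f 77 74 6b 77 is 9 bytes > B = 5, so hash it first: H(key) = 03 e6, then zero-pad to 5 bytes: K' = 03 e6 00 00 00.
K' ⊕ ipad = 35 d0 36 36 36; K' ⊕ opad = 5f ba 5c 5c 5c.
m1: inner = H(35 d0 36 36 36 b5 b5 69) = 03 7a; tag = H(5f ba 5c 5c 5c 03 7a) = 02aa
m2: inner = H(35 d0 36 36 36 f3 74 69) = 03 77; tag = H(5f ba 5c 5c 5c 03 77) = 02a7 ← matches
m3: inner = H(35 d0 36 36 36 9a 99 38) = 03 12; tag = H(5f ba 5c 5c 5c 03 12) = 0242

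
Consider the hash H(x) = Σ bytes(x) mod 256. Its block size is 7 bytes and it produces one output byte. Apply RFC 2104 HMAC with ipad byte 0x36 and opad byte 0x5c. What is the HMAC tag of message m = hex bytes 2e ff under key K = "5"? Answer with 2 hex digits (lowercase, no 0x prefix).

Key "5" = 35 is 1 byte ≤ B = 7; zero-pad to 7 bytes: K' = 35 00 00 00 00 00 00.
K' ⊕ ipad = 03 36 36 36 36 36 36.  K' ⊕ opad = 69 5c 5c 5c 5c 5c 5c.
Inner input = (K'⊕ipad) ∥ m = 03 36 36 36 36 36 36 ∥ 2e ff.
Inner hash: sum = 3+54+54+54+54+54+54+46+255 = 628; mod 256 = 116 → 74.
Outer input = (K'⊕opad) ∥ inner = 69 5c 5c 5c 5c 5c 5c ∥ 74.
Outer hash (tag): sum = 105+92+92+92+92+92+92+116 = 773; mod 256 = 5 → 05.

05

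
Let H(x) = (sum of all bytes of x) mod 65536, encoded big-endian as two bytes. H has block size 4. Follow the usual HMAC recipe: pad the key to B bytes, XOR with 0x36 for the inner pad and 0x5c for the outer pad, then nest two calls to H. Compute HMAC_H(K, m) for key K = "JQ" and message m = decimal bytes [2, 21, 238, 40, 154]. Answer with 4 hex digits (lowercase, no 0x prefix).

Key "JQ" = 4a 51 is 2 bytes ≤ B = 4; zero-pad to 4 bytes: K' = 4a 51 00 00.
K' ⊕ ipad = 7c 67 36 36.  K' ⊕ opad = 16 0d 5c 5c.
Inner input = (K'⊕ipad) ∥ m = 7c 67 36 36 ∥ 02 15 ee 28 9a.
Inner hash: sum = 124+103+54+54+2+21+238+40+154 = 790 → 03 16.
Outer input = (K'⊕opad) ∥ inner = 16 0d 5c 5c ∥ 03 16.
Outer hash (tag): sum = 22+13+92+92+3+22 = 244 → 00 f4.

00f4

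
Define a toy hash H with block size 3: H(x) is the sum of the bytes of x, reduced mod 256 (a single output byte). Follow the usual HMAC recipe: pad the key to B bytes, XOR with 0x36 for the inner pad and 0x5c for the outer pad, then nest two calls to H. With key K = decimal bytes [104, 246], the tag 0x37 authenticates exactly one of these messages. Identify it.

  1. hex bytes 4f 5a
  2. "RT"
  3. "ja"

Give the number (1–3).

1

Key decimal bytes [104, 246] = 68 f6 is 2 bytes ≤ B = 3; zero-pad to 3 bytes: K' = 68 f6 00.
K' ⊕ ipad = 5e c0 36; K' ⊕ opad = 34 aa 5c.
m1: inner = H(5e c0 36 4f 5a) = fd; tag = H(34 aa 5c fd) = 37 ← matches
m2: inner = H(5e c0 36 52 54) = fa; tag = H(34 aa 5c fa) = 34
m3: inner = H(5e c0 36 6a 61) = 1f; tag = H(34 aa 5c 1f) = 59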